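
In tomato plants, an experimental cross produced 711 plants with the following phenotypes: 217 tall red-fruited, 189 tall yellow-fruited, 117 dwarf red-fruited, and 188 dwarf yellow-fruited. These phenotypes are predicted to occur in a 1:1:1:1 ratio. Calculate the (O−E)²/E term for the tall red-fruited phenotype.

Total ratio parts = 4. Expected numbers out of 711:
  tall red-fruited: 711 × 1/4 = 177.75
  tall yellow-fruited: 711 × 1/4 = 177.75
  dwarf red-fruited: 711 × 1/4 = 177.75
  dwarf yellow-fruited: 711 × 1/4 = 177.75
Contribution of tall red-fruited: (217 − 177.75)² / 177.75 = 8.6670

8.667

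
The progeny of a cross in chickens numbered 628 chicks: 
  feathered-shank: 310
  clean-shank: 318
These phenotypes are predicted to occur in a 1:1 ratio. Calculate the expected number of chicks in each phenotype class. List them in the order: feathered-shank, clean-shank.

Under the 1:1 hypothesis (Σ ratio = 2, N = 628):
  feathered-shank: 628 × 1/2 = 314
  clean-shank: 628 × 1/2 = 314

314, 314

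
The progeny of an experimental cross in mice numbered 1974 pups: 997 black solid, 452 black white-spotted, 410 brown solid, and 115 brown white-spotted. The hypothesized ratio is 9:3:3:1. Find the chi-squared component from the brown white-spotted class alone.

The 9:3:3:1 ratio has 16 parts, so with N = 1974 the expected counts are:
  black solid: 1974 × 9/16 = 1110.375
  black white-spotted: 1974 × 3/16 = 370.125
  brown solid: 1974 × 3/16 = 370.125
  brown white-spotted: 1974 × 1/16 = 123.375
Contribution of brown white-spotted: (115 − 123.375)² / 123.375 = 0.5685

0.569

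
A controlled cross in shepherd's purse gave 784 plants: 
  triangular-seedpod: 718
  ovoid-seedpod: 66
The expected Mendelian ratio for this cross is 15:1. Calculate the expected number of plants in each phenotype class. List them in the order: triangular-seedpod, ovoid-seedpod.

Expected counts for N = 784 under a 15:1 ratio (total parts = 16):
  triangular-seedpod: 784 × 15/16 = 735
  ovoid-seedpod: 784 × 1/16 = 49

735, 49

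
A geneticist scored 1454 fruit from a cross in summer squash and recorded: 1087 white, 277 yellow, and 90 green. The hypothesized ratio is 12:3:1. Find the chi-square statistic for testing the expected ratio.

0.090

Under the 12:3:1 hypothesis (Σ ratio = 16, N = 1454):
  white: 1454 × 12/16 = 1090.5
  yellow: 1454 × 3/16 = 272.625
  green: 1454 × 1/16 = 90.875
χ² = Σ (O − E)² / E
  white: (1087 − 1090.5)² / 1090.5 = 0.0112
  yellow: (277 − 272.625)² / 272.625 = 0.0702
  green: (90 − 90.875)² / 90.875 = 0.0084
χ² = 0.0112 + 0.0702 + 0.0084 = 0.0898 ≈ 0.090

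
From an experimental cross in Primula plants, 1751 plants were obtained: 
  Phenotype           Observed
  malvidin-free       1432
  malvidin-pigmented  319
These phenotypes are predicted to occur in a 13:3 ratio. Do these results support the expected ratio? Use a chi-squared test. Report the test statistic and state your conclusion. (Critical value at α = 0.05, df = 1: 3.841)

Expected counts for N = 1751 under a 13:3 ratio (total parts = 16):
  malvidin-free: 1751 × 13/16 = 1422.6875
  malvidin-pigmented: 1751 × 3/16 = 328.3125
χ² = Σ (O − E)² / E
  malvidin-free: (1432 − 1422.6875)² / 1422.6875 = 0.0610
  malvidin-pigmented: (319 − 328.3125)² / 328.3125 = 0.2641
χ² = 0.0610 + 0.2641 = 0.3251 ≈ 0.325
Degrees of freedom = 2 − 1 = 1; critical value at α = 0.05 is 3.841.
Since 0.325 < 3.841, we fail to reject the null hypothesis — the data are consistent with the 13:3 ratio.

0.325; consistent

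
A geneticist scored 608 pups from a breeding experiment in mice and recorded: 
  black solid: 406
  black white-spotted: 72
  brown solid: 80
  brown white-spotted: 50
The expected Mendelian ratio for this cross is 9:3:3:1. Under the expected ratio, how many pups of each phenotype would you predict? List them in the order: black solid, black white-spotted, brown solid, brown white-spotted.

342, 114, 114, 38

Total ratio parts = 16. Expected numbers out of 608:
  black solid: 608 × 9/16 = 342
  black white-spotted: 608 × 3/16 = 114
  brown solid: 608 × 3/16 = 114
  brown white-spotted: 608 × 1/16 = 38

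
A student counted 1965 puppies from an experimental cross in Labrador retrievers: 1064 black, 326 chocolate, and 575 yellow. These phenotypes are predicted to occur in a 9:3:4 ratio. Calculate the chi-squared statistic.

Total ratio parts = 16. Expected numbers out of 1965:
  black: 1965 × 9/16 = 1105.3125
  chocolate: 1965 × 3/16 = 368.4375
  yellow: 1965 × 4/16 = 491.25
χ² = Σ (O − E)² / E
  black: (1064 − 1105.3125)² / 1105.3125 = 1.5441
  chocolate: (326 − 368.4375)² / 368.4375 = 4.8881
  yellow: (575 − 491.25)² / 491.25 = 14.2780
χ² = 1.5441 + 4.8881 + 14.2780 = 20.7102 ≈ 20.710

20.710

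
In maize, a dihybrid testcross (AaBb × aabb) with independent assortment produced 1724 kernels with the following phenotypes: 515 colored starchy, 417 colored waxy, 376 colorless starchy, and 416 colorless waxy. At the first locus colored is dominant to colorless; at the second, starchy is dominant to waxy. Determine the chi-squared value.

A dihybrid testcross with independent assortment gives a 1:1:1:1 ratio.
The 1:1:1:1 ratio has 4 parts, so with N = 1724 the expected counts are:
  colored starchy: 1724 × 1/4 = 431
  colored waxy: 1724 × 1/4 = 431
  colorless starchy: 1724 × 1/4 = 431
  colorless waxy: 1724 × 1/4 = 431
χ² = Σ (O − E)² / E
  colored starchy: (515 − 431)² / 431 = 16.3712
  colored waxy: (417 − 431)² / 431 = 0.4548
  colorless starchy: (376 − 431)² / 431 = 7.0186
  colorless waxy: (416 − 431)² / 431 = 0.5220
χ² = 16.3712 + 0.4548 + 7.0186 + 0.5220 = 24.3666 ≈ 24.367

24.367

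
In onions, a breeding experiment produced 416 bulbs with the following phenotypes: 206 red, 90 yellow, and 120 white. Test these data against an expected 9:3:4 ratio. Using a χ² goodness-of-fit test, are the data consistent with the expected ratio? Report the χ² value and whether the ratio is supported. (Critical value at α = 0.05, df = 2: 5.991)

The 9:3:4 ratio has 16 parts, so with N = 416 the expected counts are:
  red: 416 × 9/16 = 234
  yellow: 416 × 3/16 = 78
  white: 416 × 4/16 = 104
χ² = Σ (O − E)² / E
  red: (206 − 234)² / 234 = 3.3504
  yellow: (90 − 78)² / 78 = 1.8462
  white: (120 − 104)² / 104 = 2.4615
χ² = 3.3504 + 1.8462 + 2.4615 = 7.6581 ≈ 7.658
Degrees of freedom = 3 − 1 = 2; critical value at α = 0.05 is 5.991.
Since 7.658 > 5.991, we reject the null hypothesis — the data do not fit the 9:3:4 ratio.

7.658; not consistent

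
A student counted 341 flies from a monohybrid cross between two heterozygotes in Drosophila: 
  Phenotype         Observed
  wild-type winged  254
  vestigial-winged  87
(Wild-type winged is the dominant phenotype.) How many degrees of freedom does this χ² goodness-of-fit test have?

For a monohybrid cross between heterozygotes with complete dominance, the expected phenotypic ratio is 3:1.
A goodness-of-fit test with 2 phenotype classes has df = 2 − 1 = 1.

1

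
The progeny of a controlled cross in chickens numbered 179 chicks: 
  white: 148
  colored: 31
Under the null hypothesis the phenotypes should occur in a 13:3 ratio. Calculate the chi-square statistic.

0.241

Under the 13:3 hypothesis (Σ ratio = 16, N = 179):
  white: 179 × 13/16 = 145.4375
  colored: 179 × 3/16 = 33.5625
χ² = Σ (O − E)² / E
  white: (148 − 145.4375)² / 145.4375 = 0.0451
  colored: (31 − 33.5625)² / 33.5625 = 0.1956
χ² = 0.0451 + 0.1956 = 0.2407 ≈ 0.241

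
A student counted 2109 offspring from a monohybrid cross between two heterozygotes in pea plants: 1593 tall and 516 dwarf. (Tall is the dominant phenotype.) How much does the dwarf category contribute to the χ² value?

For a monohybrid cross between heterozygotes with complete dominance, the expected phenotypic ratio is 3:1.
Expected counts for N = 2109 under a 3:1 ratio (total parts = 4):
  tall: 2109 × 3/4 = 1581.75
  dwarf: 2109 × 1/4 = 527.25
Contribution of dwarf: (516 − 527.25)² / 527.25 = 0.2400

0.240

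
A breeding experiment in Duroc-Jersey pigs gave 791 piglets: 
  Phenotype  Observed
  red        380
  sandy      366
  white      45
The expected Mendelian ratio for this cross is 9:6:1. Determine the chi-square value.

26.101

Under the 9:6:1 hypothesis (Σ ratio = 16, N = 791):
  red: 791 × 9/16 = 444.9375
  sandy: 791 × 6/16 = 296.625
  white: 791 × 1/16 = 49.4375
χ² = Σ (O − E)² / E
  red: (380 − 444.9375)² / 444.9375 = 9.4775
  sandy: (366 − 296.625)² / 296.625 = 16.2255
  white: (45 − 49.4375)² / 49.4375 = 0.3983
χ² = 9.4775 + 16.2255 + 0.3983 = 26.1013 ≈ 26.101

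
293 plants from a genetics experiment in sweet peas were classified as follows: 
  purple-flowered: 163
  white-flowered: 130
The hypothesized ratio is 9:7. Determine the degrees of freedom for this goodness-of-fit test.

A goodness-of-fit test with 2 phenotype classes has df = 2 − 1 = 1.

1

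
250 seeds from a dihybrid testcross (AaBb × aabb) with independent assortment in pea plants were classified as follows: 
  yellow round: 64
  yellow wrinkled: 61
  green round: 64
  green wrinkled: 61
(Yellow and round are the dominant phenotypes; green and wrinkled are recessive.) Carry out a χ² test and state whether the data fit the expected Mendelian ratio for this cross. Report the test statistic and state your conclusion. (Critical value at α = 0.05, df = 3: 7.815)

A dihybrid testcross with independent assortment gives a 1:1:1:1 ratio.
The 1:1:1:1 ratio has 4 parts, so with N = 250 the expected counts are:
  yellow round: 250 × 1/4 = 62.5
  yellow wrinkled: 250 × 1/4 = 62.5
  green round: 250 × 1/4 = 62.5
  green wrinkled: 250 × 1/4 = 62.5
χ² = Σ (O − E)² / E
  yellow round: (64 − 62.5)² / 62.5 = 0.0360
  yellow wrinkled: (61 − 62.5)² / 62.5 = 0.0360
  green round: (64 − 62.5)² / 62.5 = 0.0360
  green wrinkled: (61 − 62.5)² / 62.5 = 0.0360
χ² = 0.0360 + 0.0360 + 0.0360 + 0.0360 = 0.144
Degrees of freedom = 4 − 1 = 3; critical value at α = 0.05 is 7.815.
Since 0.144 < 7.815, we fail to reject the null hypothesis — the data are consistent with the 1:1:1:1 ratio.

0.144; consistent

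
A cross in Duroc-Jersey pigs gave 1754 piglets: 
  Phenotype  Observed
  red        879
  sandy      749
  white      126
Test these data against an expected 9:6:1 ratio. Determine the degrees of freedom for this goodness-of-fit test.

A goodness-of-fit test with 3 phenotype classes has df = 3 − 1 = 2.

2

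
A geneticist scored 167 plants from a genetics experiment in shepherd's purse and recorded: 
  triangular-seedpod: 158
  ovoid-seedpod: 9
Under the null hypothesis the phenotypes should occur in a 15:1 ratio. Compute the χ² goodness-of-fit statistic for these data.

0.211

Total ratio parts = 16. Expected numbers out of 167:
  triangular-seedpod: 167 × 15/16 = 156.5625
  ovoid-seedpod: 167 × 1/16 = 10.4375
χ² = Σ (O − E)² / E
  triangular-seedpod: (158 − 156.5625)² / 156.5625 = 0.0132
  ovoid-seedpod: (9 − 10.4375)² / 10.4375 = 0.1980
χ² = 0.0132 + 0.1980 = 0.2112 ≈ 0.211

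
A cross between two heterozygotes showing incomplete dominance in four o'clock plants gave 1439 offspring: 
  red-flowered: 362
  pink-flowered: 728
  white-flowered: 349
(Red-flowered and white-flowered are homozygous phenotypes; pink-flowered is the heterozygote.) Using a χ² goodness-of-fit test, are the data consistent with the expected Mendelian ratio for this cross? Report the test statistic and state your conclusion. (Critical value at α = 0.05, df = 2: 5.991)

With incomplete dominance, a heterozygote × heterozygote cross gives a 1:2:1 phenotypic ratio.
Under the 1:2:1 hypothesis (Σ ratio = 4, N = 1439):
  red-flowered: 1439 × 1/4 = 359.75
  pink-flowered: 1439 × 2/4 = 719.5
  white-flowered: 1439 × 1/4 = 359.75
χ² = Σ (O − E)² / E
  red-flowered: (362 − 359.75)² / 359.75 = 0.0141
  pink-flowered: (728 − 719.5)² / 719.5 = 0.1004
  white-flowered: (349 − 359.75)² / 359.75 = 0.3212
χ² = 0.0141 + 0.1004 + 0.3212 = 0.4357 ≈ 0.436
Degrees of freedom = 3 − 1 = 2; critical value at α = 0.05 is 5.991.
Since 0.436 < 5.991, we fail to reject the null hypothesis — the data are consistent with the 1:2:1 ratio.

0.436; consistent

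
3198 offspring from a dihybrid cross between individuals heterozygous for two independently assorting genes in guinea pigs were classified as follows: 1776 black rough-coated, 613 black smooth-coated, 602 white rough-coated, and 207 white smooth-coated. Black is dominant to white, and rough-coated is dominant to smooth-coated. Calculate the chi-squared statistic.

0.853

A dihybrid F₂ with independent assortment and complete dominance at both loci gives a 9:3:3:1 phenotypic ratio.
Expected counts for N = 3198 under a 9:3:3:1 ratio (total parts = 16):
  black rough-coated: 3198 × 9/16 = 1798.875
  black smooth-coated: 3198 × 3/16 = 599.625
  white rough-coated: 3198 × 3/16 = 599.625
  white smooth-coated: 3198 × 1/16 = 199.875
χ² = Σ (O − E)² / E
  black rough-coated: (1776 − 1798.875)² / 1798.875 = 0.2909
  black smooth-coated: (613 − 599.625)² / 599.625 = 0.2983
  white rough-coated: (602 − 599.625)² / 599.625 = 0.0094
  white smooth-coated: (207 − 199.875)² / 199.875 = 0.2540
χ² = 0.2909 + 0.2983 + 0.0094 + 0.2540 = 0.8526 ≈ 0.853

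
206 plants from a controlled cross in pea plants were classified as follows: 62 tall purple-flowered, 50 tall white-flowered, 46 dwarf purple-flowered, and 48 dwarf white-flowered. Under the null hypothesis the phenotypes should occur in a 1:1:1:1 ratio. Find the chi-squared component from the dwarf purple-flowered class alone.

0.587

Total ratio parts = 4. Expected numbers out of 206:
  tall purple-flowered: 206 × 1/4 = 51.5
  tall white-flowered: 206 × 1/4 = 51.5
  dwarf purple-flowered: 206 × 1/4 = 51.5
  dwarf white-flowered: 206 × 1/4 = 51.5
Contribution of dwarf purple-flowered: (46 − 51.5)² / 51.5 = 0.5874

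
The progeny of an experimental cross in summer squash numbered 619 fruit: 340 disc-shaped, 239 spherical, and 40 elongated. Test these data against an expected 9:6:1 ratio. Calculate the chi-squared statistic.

0.441

Expected counts for N = 619 under a 9:6:1 ratio (total parts = 16):
  disc-shaped: 619 × 9/16 = 348.1875
  spherical: 619 × 6/16 = 232.125
  elongated: 619 × 1/16 = 38.6875
χ² = Σ (O − E)² / E
  disc-shaped: (340 − 348.1875)² / 348.1875 = 0.1925
  spherical: (239 − 232.125)² / 232.125 = 0.2036
  elongated: (40 − 38.6875)² / 38.6875 = 0.0445
χ² = 0.1925 + 0.2036 + 0.0445 = 0.4406 ≈ 0.441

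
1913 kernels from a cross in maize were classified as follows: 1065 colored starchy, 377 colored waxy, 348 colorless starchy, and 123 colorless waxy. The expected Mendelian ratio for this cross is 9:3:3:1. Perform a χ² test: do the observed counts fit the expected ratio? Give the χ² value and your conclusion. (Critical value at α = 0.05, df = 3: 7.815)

1.466; consistent

Expected counts for N = 1913 under a 9:3:3:1 ratio (total parts = 16):
  colored starchy: 1913 × 9/16 = 1076.0625
  colored waxy: 1913 × 3/16 = 358.6875
  colorless starchy: 1913 × 3/16 = 358.6875
  colorless waxy: 1913 × 1/16 = 119.5625
χ² = Σ (O − E)² / E
  colored starchy: (1065 − 1076.0625)² / 1076.0625 = 0.1137
  colored waxy: (377 − 358.6875)² / 358.6875 = 0.9349
  colorless starchy: (348 − 358.6875)² / 358.6875 = 0.3184
  colorless waxy: (123 − 119.5625)² / 119.5625 = 0.0988
χ² = 0.1137 + 0.9349 + 0.3184 + 0.0988 = 1.4658 ≈ 1.466
Degrees of freedom = 4 − 1 = 3; critical value at α = 0.05 is 7.815.
Since 1.466 < 7.815, we fail to reject the null hypothesis — the data are consistent with the 9:3:3:1 ratio.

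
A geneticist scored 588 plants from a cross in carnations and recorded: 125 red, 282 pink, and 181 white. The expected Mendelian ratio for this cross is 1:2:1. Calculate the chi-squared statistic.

11.646

Total ratio parts = 4. Expected numbers out of 588:
  red: 588 × 1/4 = 147
  pink: 588 × 2/4 = 294
  white: 588 × 1/4 = 147
χ² = Σ (O − E)² / E
  red: (125 − 147)² / 147 = 3.2925
  pink: (282 − 294)² / 294 = 0.4898
  white: (181 − 147)² / 147 = 7.8639
χ² = 3.2925 + 0.4898 + 7.8639 = 11.6462 ≈ 11.646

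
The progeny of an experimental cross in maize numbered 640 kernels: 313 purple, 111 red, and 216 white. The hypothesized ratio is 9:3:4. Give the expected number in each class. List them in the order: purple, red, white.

360, 120, 160

The 9:3:4 ratio has 16 parts, so with N = 640 the expected counts are:
  purple: 640 × 9/16 = 360
  red: 640 × 3/16 = 120
  white: 640 × 4/16 = 160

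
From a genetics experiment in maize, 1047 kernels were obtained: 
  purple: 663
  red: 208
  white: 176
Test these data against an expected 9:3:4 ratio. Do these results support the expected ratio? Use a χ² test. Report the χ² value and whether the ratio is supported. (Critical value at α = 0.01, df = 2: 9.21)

38.102; not consistent

The 9:3:4 ratio has 16 parts, so with N = 1047 the expected counts are:
  purple: 1047 × 9/16 = 588.9375
  red: 1047 × 3/16 = 196.3125
  white: 1047 × 4/16 = 261.75
χ² = Σ (O − E)² / E
  purple: (663 − 588.9375)² / 588.9375 = 9.3138
  red: (208 − 196.3125)² / 196.3125 = 0.6958
  white: (176 − 261.75)² / 261.75 = 28.0919
χ² = 9.3138 + 0.6958 + 28.0919 = 38.1015 ≈ 38.102
Degrees of freedom = 3 − 1 = 2; critical value at α = 0.01 is 9.21.
Since 38.102 > 9.21, we reject the null hypothesis — the data do not fit the 9:3:4 ratio.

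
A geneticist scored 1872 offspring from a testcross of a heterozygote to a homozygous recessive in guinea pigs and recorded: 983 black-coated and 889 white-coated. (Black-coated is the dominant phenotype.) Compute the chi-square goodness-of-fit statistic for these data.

A testcross of a heterozygote (Aa × aa) gives a 1:1 phenotypic ratio.
Under the 1:1 hypothesis (Σ ratio = 2, N = 1872):
  black-coated: 1872 × 1/2 = 936
  white-coated: 1872 × 1/2 = 936
χ² = Σ (O − E)² / E
  black-coated: (983 − 936)² / 936 = 2.3600
  white-coated: (889 − 936)² / 936 = 2.3600
χ² = 2.3600 + 2.3600 = 4.720

4.720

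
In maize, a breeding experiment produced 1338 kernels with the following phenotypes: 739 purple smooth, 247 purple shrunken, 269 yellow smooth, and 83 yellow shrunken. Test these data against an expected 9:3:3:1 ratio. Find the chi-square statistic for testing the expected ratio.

1.621

Expected counts for N = 1338 under a 9:3:3:1 ratio (total parts = 16):
  purple smooth: 1338 × 9/16 = 752.625
  purple shrunken: 1338 × 3/16 = 250.875
  yellow smooth: 1338 × 3/16 = 250.875
  yellow shrunken: 1338 × 1/16 = 83.625
χ² = Σ (O − E)² / E
  purple smooth: (739 − 752.625)² / 752.625 = 0.2467
  purple shrunken: (247 − 250.875)² / 250.875 = 0.0599
  yellow smooth: (269 − 250.875)² / 250.875 = 1.3095
  yellow shrunken: (83 − 83.625)² / 83.625 = 0.0047
χ² = 0.2467 + 0.0599 + 1.3095 + 0.0047 = 1.6208 ≈ 1.621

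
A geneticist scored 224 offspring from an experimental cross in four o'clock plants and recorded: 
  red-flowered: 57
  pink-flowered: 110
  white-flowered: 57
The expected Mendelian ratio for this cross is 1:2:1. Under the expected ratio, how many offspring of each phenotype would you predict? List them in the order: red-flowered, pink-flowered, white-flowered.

56, 112, 56

Total ratio parts = 4. Expected numbers out of 224:
  red-flowered: 224 × 1/4 = 56
  pink-flowered: 224 × 2/4 = 112
  white-flowered: 224 × 1/4 = 56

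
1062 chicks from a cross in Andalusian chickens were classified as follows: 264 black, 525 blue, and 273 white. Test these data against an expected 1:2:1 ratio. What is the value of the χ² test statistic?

0.288

Total ratio parts = 4. Expected numbers out of 1062:
  black: 1062 × 1/4 = 265.5
  blue: 1062 × 2/4 = 531
  white: 1062 × 1/4 = 265.5
χ² = Σ (O − E)² / E
  black: (264 − 265.5)² / 265.5 = 0.0085
  blue: (525 − 531)² / 531 = 0.0678
  white: (273 − 265.5)² / 265.5 = 0.2119
χ² = 0.0085 + 0.0678 + 0.2119 = 0.2882 ≈ 0.288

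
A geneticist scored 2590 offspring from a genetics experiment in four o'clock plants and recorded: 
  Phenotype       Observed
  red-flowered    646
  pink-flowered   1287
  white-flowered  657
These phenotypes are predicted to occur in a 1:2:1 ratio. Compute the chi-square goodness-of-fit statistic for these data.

Total ratio parts = 4. Expected numbers out of 2590:
  red-flowered: 2590 × 1/4 = 647.5
  pink-flowered: 2590 × 2/4 = 1295
  white-flowered: 2590 × 1/4 = 647.5
χ² = Σ (O − E)² / E
  red-flowered: (646 − 647.5)² / 647.5 = 0.0035
  pink-flowered: (1287 − 1295)² / 1295 = 0.0494
  white-flowered: (657 − 647.5)² / 647.5 = 0.1394
χ² = 0.0035 + 0.0494 + 0.1394 = 0.1923 ≈ 0.192

0.192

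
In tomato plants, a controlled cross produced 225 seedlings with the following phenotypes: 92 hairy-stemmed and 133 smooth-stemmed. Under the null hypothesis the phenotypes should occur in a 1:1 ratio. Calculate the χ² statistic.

Total ratio parts = 2. Expected numbers out of 225:
  hairy-stemmed: 225 × 1/2 = 112.5
  smooth-stemmed: 225 × 1/2 = 112.5
χ² = Σ (O − E)² / E
  hairy-stemmed: (92 − 112.5)² / 112.5 = 3.7356
  smooth-stemmed: (133 − 112.5)² / 112.5 = 3.7356
χ² = 3.7356 + 3.7356 = 7.4712 ≈ 7.471

7.471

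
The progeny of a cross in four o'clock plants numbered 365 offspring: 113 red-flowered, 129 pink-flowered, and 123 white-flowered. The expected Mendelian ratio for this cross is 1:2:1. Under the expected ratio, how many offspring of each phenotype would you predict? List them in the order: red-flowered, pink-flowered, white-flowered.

The 1:2:1 ratio has 4 parts, so with N = 365 the expected counts are:
  red-flowered: 365 × 1/4 = 91.25
  pink-flowered: 365 × 2/4 = 182.5
  white-flowered: 365 × 1/4 = 91.25

91.25, 182.5, 91.25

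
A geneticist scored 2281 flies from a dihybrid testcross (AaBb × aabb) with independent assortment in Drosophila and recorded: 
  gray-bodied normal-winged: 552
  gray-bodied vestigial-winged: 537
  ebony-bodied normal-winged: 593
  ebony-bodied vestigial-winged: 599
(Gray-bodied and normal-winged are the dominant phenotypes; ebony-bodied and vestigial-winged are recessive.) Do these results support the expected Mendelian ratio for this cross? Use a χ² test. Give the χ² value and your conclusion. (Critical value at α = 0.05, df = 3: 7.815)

4.880; consistent

A dihybrid testcross with independent assortment gives a 1:1:1:1 ratio.
The 1:1:1:1 ratio has 4 parts, so with N = 2281 the expected counts are:
  gray-bodied normal-winged: 2281 × 1/4 = 570.25
  gray-bodied vestigial-winged: 2281 × 1/4 = 570.25
  ebony-bodied normal-winged: 2281 × 1/4 = 570.25
  ebony-bodied vestigial-winged: 2281 × 1/4 = 570.25
χ² = Σ (O − E)² / E
  gray-bodied normal-winged: (552 − 570.25)² / 570.25 = 0.5841
  gray-bodied vestigial-winged: (537 − 570.25)² / 570.25 = 1.9387
  ebony-bodied normal-winged: (593 − 570.25)² / 570.25 = 0.9076
  ebony-bodied vestigial-winged: (599 − 570.25)² / 570.25 = 1.4495
χ² = 0.5841 + 1.9387 + 0.9076 + 1.4495 = 4.8799 ≈ 4.880
Degrees of freedom = 4 − 1 = 3; critical value at α = 0.05 is 7.815.
Since 4.880 < 7.815, we fail to reject the null hypothesis — the data are consistent with the 1:1:1:1 ratio.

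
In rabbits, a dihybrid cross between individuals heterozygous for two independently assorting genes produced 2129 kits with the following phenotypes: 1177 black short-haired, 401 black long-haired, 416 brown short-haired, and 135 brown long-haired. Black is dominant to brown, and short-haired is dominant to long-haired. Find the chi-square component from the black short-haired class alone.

A dihybrid F₂ with independent assortment and complete dominance at both loci gives a 9:3:3:1 phenotypic ratio.
Expected counts for N = 2129 under a 9:3:3:1 ratio (total parts = 16):
  black short-haired: 2129 × 9/16 = 1197.5625
  black long-haired: 2129 × 3/16 = 399.1875
  brown short-haired: 2129 × 3/16 = 399.1875
  brown long-haired: 2129 × 1/16 = 133.0625
Contribution of black short-haired: (1177 − 1197.5625)² / 1197.5625 = 0.3531

0.353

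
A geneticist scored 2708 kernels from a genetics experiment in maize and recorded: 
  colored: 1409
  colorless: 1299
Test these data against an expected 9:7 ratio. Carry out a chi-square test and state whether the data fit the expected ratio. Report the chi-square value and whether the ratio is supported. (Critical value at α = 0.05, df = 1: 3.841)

19.587; not consistent

Under the 9:7 hypothesis (Σ ratio = 16, N = 2708):
  colored: 2708 × 9/16 = 1523.25
  colorless: 2708 × 7/16 = 1184.75
χ² = Σ (O − E)² / E
  colored: (1409 − 1523.25)² / 1523.25 = 8.5692
  colorless: (1299 − 1184.75)² / 1184.75 = 11.0176
χ² = 8.5692 + 11.0176 = 19.5868 ≈ 19.587
Degrees of freedom = 2 − 1 = 1; critical value at α = 0.05 is 3.841.
Since 19.587 > 3.841, we reject the null hypothesis — the data do not fit the 9:7 ratio.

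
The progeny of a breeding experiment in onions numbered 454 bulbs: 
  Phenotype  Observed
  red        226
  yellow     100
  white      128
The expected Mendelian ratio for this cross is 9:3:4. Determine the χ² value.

Total ratio parts = 16. Expected numbers out of 454:
  red: 454 × 9/16 = 255.375
  yellow: 454 × 3/16 = 85.125
  white: 454 × 4/16 = 113.5
χ² = Σ (O − E)² / E
  red: (226 − 255.375)² / 255.375 = 3.3789
  yellow: (100 − 85.125)² / 85.125 = 2.5993
  white: (128 − 113.5)² / 113.5 = 1.8524
χ² = 3.3789 + 2.5993 + 1.8524 = 7.8306 ≈ 7.831

7.831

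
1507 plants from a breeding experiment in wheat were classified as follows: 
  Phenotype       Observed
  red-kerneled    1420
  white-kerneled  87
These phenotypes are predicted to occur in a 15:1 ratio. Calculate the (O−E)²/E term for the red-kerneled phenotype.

The 15:1 ratio has 16 parts, so with N = 1507 the expected counts are:
  red-kerneled: 1507 × 15/16 = 1412.8125
  white-kerneled: 1507 × 1/16 = 94.1875
Contribution of red-kerneled: (1420 − 1412.8125)² / 1412.8125 = 0.0366

0.037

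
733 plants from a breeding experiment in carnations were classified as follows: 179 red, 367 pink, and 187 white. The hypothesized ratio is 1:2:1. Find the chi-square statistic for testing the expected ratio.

0.176

Total ratio parts = 4. Expected numbers out of 733:
  red: 733 × 1/4 = 183.25
  pink: 733 × 2/4 = 366.5
  white: 733 × 1/4 = 183.25
χ² = Σ (O − E)² / E
  red: (179 − 183.25)² / 183.25 = 0.0986
  pink: (367 − 366.5)² / 366.5 = 0.0007
  white: (187 − 183.25)² / 183.25 = 0.0767
χ² = 0.0986 + 0.0007 + 0.0767 = 0.176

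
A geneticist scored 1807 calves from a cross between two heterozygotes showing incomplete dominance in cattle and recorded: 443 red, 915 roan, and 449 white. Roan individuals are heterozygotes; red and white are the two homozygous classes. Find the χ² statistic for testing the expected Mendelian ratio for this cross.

With incomplete dominance, a heterozygote × heterozygote cross gives a 1:2:1 phenotypic ratio.
The 1:2:1 ratio has 4 parts, so with N = 1807 the expected counts are:
  red: 1807 × 1/4 = 451.75
  roan: 1807 × 2/4 = 903.5
  white: 1807 × 1/4 = 451.75
χ² = Σ (O − E)² / E
  red: (443 − 451.75)² / 451.75 = 0.1695
  roan: (915 − 903.5)² / 903.5 = 0.1464
  white: (449 − 451.75)² / 451.75 = 0.0167
χ² = 0.1695 + 0.1464 + 0.0167 = 0.3326 ≈ 0.333

0.333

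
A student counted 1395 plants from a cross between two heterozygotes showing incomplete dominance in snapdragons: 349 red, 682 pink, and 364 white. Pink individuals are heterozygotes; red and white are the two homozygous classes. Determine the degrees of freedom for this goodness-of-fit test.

With incomplete dominance, a heterozygote × heterozygote cross gives a 1:2:1 phenotypic ratio.
A goodness-of-fit test with 3 phenotype classes has df = 3 − 1 = 2.

2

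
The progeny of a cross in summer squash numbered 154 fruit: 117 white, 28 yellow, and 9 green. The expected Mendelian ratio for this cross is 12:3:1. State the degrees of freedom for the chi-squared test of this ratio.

A goodness-of-fit test with 3 phenotype classes has df = 3 − 1 = 2.

2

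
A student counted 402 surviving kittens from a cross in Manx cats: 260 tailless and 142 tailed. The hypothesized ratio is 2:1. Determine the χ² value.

0.716

The 2:1 ratio has 3 parts, so with N = 402 the expected counts are:
  tailless: 402 × 2/3 = 268
  tailed: 402 × 1/3 = 134
χ² = Σ (O − E)² / E
  tailless: (260 − 268)² / 268 = 0.2388
  tailed: (142 − 134)² / 134 = 0.4776
χ² = 0.2388 + 0.4776 = 0.7164 ≈ 0.716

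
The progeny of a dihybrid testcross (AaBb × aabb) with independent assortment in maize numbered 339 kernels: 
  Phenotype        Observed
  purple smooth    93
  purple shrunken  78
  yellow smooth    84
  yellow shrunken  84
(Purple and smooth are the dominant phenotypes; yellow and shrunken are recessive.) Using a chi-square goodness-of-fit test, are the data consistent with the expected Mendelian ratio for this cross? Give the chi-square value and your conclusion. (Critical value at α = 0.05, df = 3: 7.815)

1.354; consistent

A dihybrid testcross with independent assortment gives a 1:1:1:1 ratio.
Expected counts for N = 339 under a 1:1:1:1 ratio (total parts = 4):
  purple smooth: 339 × 1/4 = 84.75
  purple shrunken: 339 × 1/4 = 84.75
  yellow smooth: 339 × 1/4 = 84.75
  yellow shrunken: 339 × 1/4 = 84.75
χ² = Σ (O − E)² / E
  purple smooth: (93 − 84.75)² / 84.75 = 0.8031
  purple shrunken: (78 − 84.75)² / 84.75 = 0.5376
  yellow smooth: (84 − 84.75)² / 84.75 = 0.0066
  yellow shrunken: (84 − 84.75)² / 84.75 = 0.0066
χ² = 0.8031 + 0.5376 + 0.0066 + 0.0066 = 1.3539 ≈ 1.354
Degrees of freedom = 4 − 1 = 3; critical value at α = 0.05 is 7.815.
Since 1.354 < 7.815, we fail to reject the null hypothesis — the data are consistent with the 1:1:1:1 ratio.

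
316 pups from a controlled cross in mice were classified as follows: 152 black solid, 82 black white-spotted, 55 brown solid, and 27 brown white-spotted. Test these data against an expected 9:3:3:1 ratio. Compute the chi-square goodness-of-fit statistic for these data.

15.432

Total ratio parts = 16. Expected numbers out of 316:
  black solid: 316 × 9/16 = 177.75
  black white-spotted: 316 × 3/16 = 59.25
  brown solid: 316 × 3/16 = 59.25
  brown white-spotted: 316 × 1/16 = 19.75
χ² = Σ (O − E)² / E
  black solid: (152 − 177.75)² / 177.75 = 3.7303
  black white-spotted: (82 − 59.25)² / 59.25 = 8.7352
  brown solid: (55 − 59.25)² / 59.25 = 0.3049
  brown white-spotted: (27 − 19.75)² / 19.75 = 2.6614
χ² = 3.7303 + 8.7352 + 0.3049 + 2.6614 = 15.4318 ≈ 15.432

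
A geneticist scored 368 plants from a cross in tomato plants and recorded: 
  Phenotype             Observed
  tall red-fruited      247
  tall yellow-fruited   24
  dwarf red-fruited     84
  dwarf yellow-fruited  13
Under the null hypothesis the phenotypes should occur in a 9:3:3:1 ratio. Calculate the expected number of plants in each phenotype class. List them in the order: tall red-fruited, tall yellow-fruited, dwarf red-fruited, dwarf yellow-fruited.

207, 69, 69, 23

Total ratio parts = 16. Expected numbers out of 368:
  tall red-fruited: 368 × 9/16 = 207
  tall yellow-fruited: 368 × 3/16 = 69
  dwarf red-fruited: 368 × 3/16 = 69
  dwarf yellow-fruited: 368 × 1/16 = 23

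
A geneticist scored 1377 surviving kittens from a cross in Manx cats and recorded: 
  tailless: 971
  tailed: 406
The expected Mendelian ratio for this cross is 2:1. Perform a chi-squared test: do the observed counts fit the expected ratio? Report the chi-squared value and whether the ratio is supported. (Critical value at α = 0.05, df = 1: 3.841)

9.180; not consistent

Under the 2:1 hypothesis (Σ ratio = 3, N = 1377):
  tailless: 1377 × 2/3 = 918
  tailed: 1377 × 1/3 = 459
χ² = Σ (O − E)² / E
  tailless: (971 − 918)² / 918 = 3.0599
  tailed: (406 − 459)² / 459 = 6.1198
χ² = 3.0599 + 6.1198 = 9.1797 ≈ 9.180
Degrees of freedom = 2 − 1 = 1; critical value at α = 0.05 is 3.841.
Since 9.180 > 3.841, we reject the null hypothesis — the data do not fit the 2:1 ratio.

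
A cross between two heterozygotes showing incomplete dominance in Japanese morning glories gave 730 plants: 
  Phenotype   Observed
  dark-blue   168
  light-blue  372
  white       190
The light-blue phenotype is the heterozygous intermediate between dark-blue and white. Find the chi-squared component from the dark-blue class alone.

1.152

With incomplete dominance, a heterozygote × heterozygote cross gives a 1:2:1 phenotypic ratio.
The 1:2:1 ratio has 4 parts, so with N = 730 the expected counts are:
  dark-blue: 730 × 1/4 = 182.5
  light-blue: 730 × 2/4 = 365
  white: 730 × 1/4 = 182.5
Contribution of dark-blue: (168 − 182.5)² / 182.5 = 1.1521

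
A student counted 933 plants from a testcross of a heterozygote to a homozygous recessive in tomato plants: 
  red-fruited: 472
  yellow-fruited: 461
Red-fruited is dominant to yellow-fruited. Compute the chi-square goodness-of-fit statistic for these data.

0.130

A testcross of a heterozygote (Aa × aa) gives a 1:1 phenotypic ratio.
The 1:1 ratio has 2 parts, so with N = 933 the expected counts are:
  red-fruited: 933 × 1/2 = 466.5
  yellow-fruited: 933 × 1/2 = 466.5
χ² = Σ (O − E)² / E
  red-fruited: (472 − 466.5)² / 466.5 = 0.0648
  yellow-fruited: (461 − 466.5)² / 466.5 = 0.0648
χ² = 0.0648 + 0.0648 = 0.1296 ≈ 0.130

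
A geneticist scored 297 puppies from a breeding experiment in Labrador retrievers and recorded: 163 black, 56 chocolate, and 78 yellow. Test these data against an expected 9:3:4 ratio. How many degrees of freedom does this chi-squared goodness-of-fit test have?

2

A goodness-of-fit test with 3 phenotype classes has df = 3 − 1 = 2.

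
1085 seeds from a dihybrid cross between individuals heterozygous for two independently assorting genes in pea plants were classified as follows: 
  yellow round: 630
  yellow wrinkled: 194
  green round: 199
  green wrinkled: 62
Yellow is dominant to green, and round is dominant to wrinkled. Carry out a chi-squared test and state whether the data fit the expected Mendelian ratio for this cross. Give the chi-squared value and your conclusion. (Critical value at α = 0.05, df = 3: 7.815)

A dihybrid F₂ with independent assortment and complete dominance at both loci gives a 9:3:3:1 phenotypic ratio.
Expected counts for N = 1085 under a 9:3:3:1 ratio (total parts = 16):
  yellow round: 1085 × 9/16 = 610.3125
  yellow wrinkled: 1085 × 3/16 = 203.4375
  green round: 1085 × 3/16 = 203.4375
  green wrinkled: 1085 × 1/16 = 67.8125
χ² = Σ (O − E)² / E
  yellow round: (630 − 610.3125)² / 610.3125 = 0.6351
  yellow wrinkled: (194 − 203.4375)² / 203.4375 = 0.4378
  green round: (199 − 203.4375)² / 203.4375 = 0.0968
  green wrinkled: (62 − 67.8125)² / 67.8125 = 0.4982
χ² = 0.6351 + 0.4378 + 0.0968 + 0.4982 = 1.6679 ≈ 1.668
Degrees of freedom = 4 − 1 = 3; critical value at α = 0.05 is 7.815.
Since 1.668 < 7.815, we fail to reject the null hypothesis — the data are consistent with the 9:3:3:1 ratio.

1.668; consistent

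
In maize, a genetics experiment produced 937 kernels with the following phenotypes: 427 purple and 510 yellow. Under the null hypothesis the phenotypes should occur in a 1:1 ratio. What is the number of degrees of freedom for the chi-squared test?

1

A goodness-of-fit test with 2 phenotype classes has df = 2 − 1 = 1.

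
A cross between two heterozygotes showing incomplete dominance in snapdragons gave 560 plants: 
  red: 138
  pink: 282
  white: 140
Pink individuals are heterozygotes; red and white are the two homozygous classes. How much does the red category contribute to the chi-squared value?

With incomplete dominance, a heterozygote × heterozygote cross gives a 1:2:1 phenotypic ratio.
The 1:2:1 ratio has 4 parts, so with N = 560 the expected counts are:
  red: 560 × 1/4 = 140
  pink: 560 × 2/4 = 280
  white: 560 × 1/4 = 140
Contribution of red: (138 − 140)² / 140 = 0.0286

0.029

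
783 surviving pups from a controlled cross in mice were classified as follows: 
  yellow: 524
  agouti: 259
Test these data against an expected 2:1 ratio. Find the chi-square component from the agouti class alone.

0.015

The 2:1 ratio has 3 parts, so with N = 783 the expected counts are:
  yellow: 783 × 2/3 = 522
  agouti: 783 × 1/3 = 261
Contribution of agouti: (259 − 261)² / 261 = 0.0153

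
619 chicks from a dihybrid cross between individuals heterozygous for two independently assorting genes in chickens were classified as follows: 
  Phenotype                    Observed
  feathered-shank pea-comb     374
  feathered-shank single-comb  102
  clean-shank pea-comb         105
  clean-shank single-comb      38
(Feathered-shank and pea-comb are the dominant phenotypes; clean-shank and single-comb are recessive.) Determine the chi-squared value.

4.684

A dihybrid F₂ with independent assortment and complete dominance at both loci gives a 9:3:3:1 phenotypic ratio.
The 9:3:3:1 ratio has 16 parts, so with N = 619 the expected counts are:
  feathered-shank pea-comb: 619 × 9/16 = 348.1875
  feathered-shank single-comb: 619 × 3/16 = 116.0625
  clean-shank pea-comb: 619 × 3/16 = 116.0625
  clean-shank single-comb: 619 × 1/16 = 38.6875
χ² = Σ (O − E)² / E
  feathered-shank pea-comb: (374 − 348.1875)² / 348.1875 = 1.9136
  feathered-shank single-comb: (102 − 116.0625)² / 116.0625 = 1.7039
  clean-shank pea-comb: (105 − 116.0625)² / 116.0625 = 1.0544
  clean-shank single-comb: (38 − 38.6875)² / 38.6875 = 0.0122
χ² = 1.9136 + 1.7039 + 1.0544 + 0.0122 = 4.6841 ≈ 4.684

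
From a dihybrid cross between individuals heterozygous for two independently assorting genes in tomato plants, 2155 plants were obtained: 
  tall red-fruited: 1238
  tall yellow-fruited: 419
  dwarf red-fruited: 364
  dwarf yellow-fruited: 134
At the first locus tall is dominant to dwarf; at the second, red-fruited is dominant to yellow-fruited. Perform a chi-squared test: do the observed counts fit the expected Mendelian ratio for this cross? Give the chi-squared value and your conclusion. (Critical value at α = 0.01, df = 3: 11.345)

A dihybrid F₂ with independent assortment and complete dominance at both loci gives a 9:3:3:1 phenotypic ratio.
The 9:3:3:1 ratio has 16 parts, so with N = 2155 the expected counts are:
  tall red-fruited: 2155 × 9/16 = 1212.1875
  tall yellow-fruited: 2155 × 3/16 = 404.0625
  dwarf red-fruited: 2155 × 3/16 = 404.0625
  dwarf yellow-fruited: 2155 × 1/16 = 134.6875
χ² = Σ (O − E)² / E
  tall red-fruited: (1238 − 1212.1875)² / 1212.1875 = 0.5497
  tall yellow-fruited: (419 − 404.0625)² / 404.0625 = 0.5522
  dwarf red-fruited: (364 − 404.0625)² / 404.0625 = 3.9722
  dwarf yellow-fruited: (134 − 134.6875)² / 134.6875 = 0.0035
χ² = 0.5497 + 0.5522 + 3.9722 + 0.0035 = 5.0776 ≈ 5.078
Degrees of freedom = 4 − 1 = 3; critical value at α = 0.01 is 11.345.
Since 5.078 < 11.345, we fail to reject the null hypothesis — the data are consistent with the 9:3:3:1 ratio.

5.078; consistent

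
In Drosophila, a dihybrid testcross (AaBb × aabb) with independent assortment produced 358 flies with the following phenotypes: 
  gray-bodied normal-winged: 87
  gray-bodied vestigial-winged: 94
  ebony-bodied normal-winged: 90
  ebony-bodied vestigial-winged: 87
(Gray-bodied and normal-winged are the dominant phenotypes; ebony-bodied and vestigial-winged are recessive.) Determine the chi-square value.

0.369

A dihybrid testcross with independent assortment gives a 1:1:1:1 ratio.
Expected counts for N = 358 under a 1:1:1:1 ratio (total parts = 4):
  gray-bodied normal-winged: 358 × 1/4 = 89.5
  gray-bodied vestigial-winged: 358 × 1/4 = 89.5
  ebony-bodied normal-winged: 358 × 1/4 = 89.5
  ebony-bodied vestigial-winged: 358 × 1/4 = 89.5
χ² = Σ (O − E)² / E
  gray-bodied normal-winged: (87 − 89.5)² / 89.5 = 0.0698
  gray-bodied vestigial-winged: (94 − 89.5)² / 89.5 = 0.2263
  ebony-bodied normal-winged: (90 − 89.5)² / 89.5 = 0.0028
  ebony-bodied vestigial-winged: (87 − 89.5)² / 89.5 = 0.0698
χ² = 0.0698 + 0.2263 + 0.0028 + 0.0698 = 0.3687 ≈ 0.369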